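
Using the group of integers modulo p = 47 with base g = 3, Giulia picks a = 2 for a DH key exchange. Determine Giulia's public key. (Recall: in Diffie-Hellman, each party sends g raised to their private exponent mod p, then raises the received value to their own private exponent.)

Public value = 3^2 mod 47.
3^1 ≡ 3 (mod 47)
3^2 = (3^1)^2 ≡ 3^2 = 9 ≡ 9 (mod 47)

9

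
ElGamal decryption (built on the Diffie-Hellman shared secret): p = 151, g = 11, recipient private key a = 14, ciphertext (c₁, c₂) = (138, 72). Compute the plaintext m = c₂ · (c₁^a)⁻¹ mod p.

62

Shared mask s = c₁^a mod p = 138^14 mod 151.
138^1 ≡ 138 (mod 151)
138^2 = (138^1)^2 ≡ 138^2 = 19044 ≡ 18 (mod 151)
138^4 = (138^2)^2 ≡ 18^2 = 324 ≡ 22 (mod 151)
138^8 = (138^4)^2 ≡ 22^2 = 484 ≡ 31 (mod 151)
138^14 = 138^8 · 138^4 · 138^2 ≡ 31 · 22 · 18 ≡ 45 (mod 151).
So s = 45; s⁻¹ ≡ 47 (mod 151).
m = c₂ · s⁻¹ mod 151 = 72 · 47 mod 151 = 62.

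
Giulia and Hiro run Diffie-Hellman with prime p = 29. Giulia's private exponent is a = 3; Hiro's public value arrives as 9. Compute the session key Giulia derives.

Shared key K = 9^3 mod 29.
9^1 ≡ 9 (mod 29)
9^2 = (9^1)^2 ≡ 9^2 = 81 ≡ 23 (mod 29)
9^3 = 9^2 · 9^1 ≡ 23 · 9 ≡ 4 (mod 29).

4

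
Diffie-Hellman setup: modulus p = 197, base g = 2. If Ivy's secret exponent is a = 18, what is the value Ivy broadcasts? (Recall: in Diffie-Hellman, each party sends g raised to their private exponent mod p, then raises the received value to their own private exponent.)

134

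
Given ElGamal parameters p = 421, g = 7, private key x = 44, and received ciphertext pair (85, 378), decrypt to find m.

160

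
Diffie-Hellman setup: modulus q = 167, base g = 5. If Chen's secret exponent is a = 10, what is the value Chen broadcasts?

133

Public value = 5^10 mod 167.
5^1 ≡ 5 (mod 167)
5^2 = (5^1)^2 ≡ 5^2 = 25 ≡ 25 (mod 167)
5^4 = (5^2)^2 ≡ 25^2 = 625 ≡ 124 (mod 167)
5^8 = (5^4)^2 ≡ 124^2 = 15376 ≡ 12 (mod 167)
5^10 = 5^8 · 5^2 ≡ 12 · 25 ≡ 133 (mod 167).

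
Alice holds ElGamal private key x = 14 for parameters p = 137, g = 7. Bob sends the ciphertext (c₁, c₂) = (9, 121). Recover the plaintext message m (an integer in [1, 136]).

Shared mask s = c₁^x mod p = 9^14 mod 137.
9^1 ≡ 9 (mod 137)
9^2 = (9^1)^2 ≡ 9^2 = 81 ≡ 81 (mod 137)
9^4 = (9^2)^2 ≡ 81^2 = 6561 ≡ 122 (mod 137)
9^8 = (9^4)^2 ≡ 122^2 = 14884 ≡ 88 (mod 137)
9^14 = 9^8 · 9^4 · 9^2 ≡ 88 · 122 · 81 ≡ 77 (mod 137).
So s = 77; s⁻¹ ≡ 121 (mod 137).
m = c₂ · s⁻¹ mod 137 = 121 · 121 mod 137 = 119.

119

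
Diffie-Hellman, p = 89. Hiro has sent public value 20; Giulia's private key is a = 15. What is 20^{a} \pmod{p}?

36

Shared key K = 20^15 mod 89.
20^1 ≡ 20 (mod 89)
20^2 = (20^1)^2 ≡ 20^2 = 400 ≡ 44 (mod 89)
20^4 = (20^2)^2 ≡ 44^2 = 1936 ≡ 67 (mod 89)
20^8 = (20^4)^2 ≡ 67^2 = 4489 ≡ 39 (mod 89)
20^15 = 20^8 · 20^4 · 20^2 · 20^1 ≡ 39 · 67 · 44 · 20 ≡ 36 (mod 89).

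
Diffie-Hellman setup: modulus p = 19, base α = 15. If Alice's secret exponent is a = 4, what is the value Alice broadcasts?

9

Public value = 15^4 (mod 19).
15^1 ≡ 15 (mod 19)
15^2 = (15^1)^2 ≡ 15^2 = 225 ≡ 16 (mod 19)
15^4 = (15^2)^2 ≡ 16^2 = 256 ≡ 9 (mod 19)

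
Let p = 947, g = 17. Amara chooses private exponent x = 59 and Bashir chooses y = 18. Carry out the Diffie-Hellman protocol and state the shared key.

Amara sends A = g^x mod p = 17^59 mod 947.
17^1 ≡ 17 (mod 947)
17^2 = (17^1)^2 ≡ 17^2 = 289 ≡ 289 (mod 947)
17^4 = (17^2)^2 ≡ 289^2 = 83521 ≡ 185 (mod 947)
17^8 = (17^4)^2 ≡ 185^2 = 34225 ≡ 133 (mod 947)
17^16 = (17^8)^2 ≡ 133^2 = 17689 ≡ 643 (mod 947)
17^32 = (17^16)^2 ≡ 643^2 = 413449 ≡ 557 (mod 947)
17^59 = 17^32 · 17^16 · 17^8 · 17^2 · 17^1 ≡ 557 · 643 · 133 · 289 · 17 ≡ 762 (mod 947).
So A = 762. Bashir then computes K = A^y mod p = 762^18 mod 947.
762^1 ≡ 762 (mod 947)
762^2 = (762^1)^2 ≡ 762^2 = 580644 ≡ 133 (mod 947)
762^4 = (762^2)^2 ≡ 133^2 = 17689 ≡ 643 (mod 947)
762^8 = (762^4)^2 ≡ 643^2 = 413449 ≡ 557 (mod 947)
762^16 = (762^8)^2 ≡ 557^2 = 310249 ≡ 580 (mod 947)
762^18 = 762^16 · 762^2 ≡ 580 · 133 ≡ 433 (mod 947).

433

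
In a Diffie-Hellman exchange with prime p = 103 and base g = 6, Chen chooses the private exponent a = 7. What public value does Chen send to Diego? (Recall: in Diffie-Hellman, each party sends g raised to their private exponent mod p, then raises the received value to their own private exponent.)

Public value = 6^7 mod 103.
6^1 ≡ 6 (mod 103)
6^2 = (6^1)^2 ≡ 6^2 = 36 ≡ 36 (mod 103)
6^4 = (6^2)^2 ≡ 36^2 = 1296 ≡ 60 (mod 103)
6^7 = 6^4 · 6^2 · 6^1 ≡ 60 · 36 · 6 ≡ 85 (mod 103).

85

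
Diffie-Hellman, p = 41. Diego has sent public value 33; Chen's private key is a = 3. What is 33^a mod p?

Shared key K = 33^3 mod 41.
33^1 ≡ 33 (mod 41)
33^2 = (33^1)^2 ≡ 33^2 = 1089 ≡ 23 (mod 41)
33^3 = 33^2 · 33^1 ≡ 23 · 33 ≡ 21 (mod 41).

21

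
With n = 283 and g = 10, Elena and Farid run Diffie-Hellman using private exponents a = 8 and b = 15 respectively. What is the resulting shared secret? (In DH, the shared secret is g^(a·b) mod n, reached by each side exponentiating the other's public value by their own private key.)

Elena sends A = g^a mod n = 10^8 mod 283.
10^1 ≡ 10 (mod 283)
10^2 = (10^1)^2 ≡ 10^2 = 100 ≡ 100 (mod 283)
10^4 = (10^2)^2 ≡ 100^2 = 10000 ≡ 95 (mod 283)
10^8 = (10^4)^2 ≡ 95^2 = 9025 ≡ 252 (mod 283)
So A = 252. Farid then computes K = A^b mod n = 252^15 mod 283.
252^1 ≡ 252 (mod 283)
252^2 = (252^1)^2 ≡ 252^2 = 63504 ≡ 112 (mod 283)
252^4 = (252^2)^2 ≡ 112^2 = 12544 ≡ 92 (mod 283)
252^8 = (252^4)^2 ≡ 92^2 = 8464 ≡ 257 (mod 283)
252^15 = 252^8 · 252^4 · 252^2 · 252^1 ≡ 257 · 92 · 112 · 252 ≡ 106 (mod 283).

106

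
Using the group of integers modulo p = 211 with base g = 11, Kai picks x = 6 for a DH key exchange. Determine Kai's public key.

5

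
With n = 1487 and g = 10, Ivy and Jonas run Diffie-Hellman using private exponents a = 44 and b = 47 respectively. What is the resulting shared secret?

Ivy sends A = g^a mod n = 10^44 mod 1487.
10^1 ≡ 10 (mod 1487)
10^2 = (10^1)^2 ≡ 10^2 = 100 ≡ 100 (mod 1487)
10^4 = (10^2)^2 ≡ 100^2 = 10000 ≡ 1078 (mod 1487)
10^8 = (10^4)^2 ≡ 1078^2 = 1162084 ≡ 737 (mod 1487)
10^16 = (10^8)^2 ≡ 737^2 = 543169 ≡ 414 (mod 1487)
10^32 = (10^16)^2 ≡ 414^2 = 171396 ≡ 391 (mod 1487)
10^44 = 10^32 · 10^8 · 10^4 ≡ 391 · 737 · 1078 ≡ 804 (mod 1487).
So A = 804. Jonas then computes K = A^b mod n = 804^47 mod 1487.
804^1 ≡ 804 (mod 1487)
804^2 = (804^1)^2 ≡ 804^2 = 646416 ≡ 1058 (mod 1487)
804^4 = (804^2)^2 ≡ 1058^2 = 1119364 ≡ 1140 (mod 1487)
804^8 = (804^4)^2 ≡ 1140^2 = 1299600 ≡ 1449 (mod 1487)
804^16 = (804^8)^2 ≡ 1449^2 = 2099601 ≡ 1444 (mod 1487)
804^32 = (804^16)^2 ≡ 1444^2 = 2085136 ≡ 362 (mod 1487)
804^47 = 804^32 · 804^8 · 804^4 · 804^2 · 804^1 ≡ 362 · 1449 · 1140 · 1058 · 804 ≡ 1242 (mod 1487).

1242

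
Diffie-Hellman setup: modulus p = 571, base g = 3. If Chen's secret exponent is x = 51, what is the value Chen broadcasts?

429

Public value = 3^51 mod 571.
3^1 ≡ 3 (mod 571)
3^2 = (3^1)^2 ≡ 3^2 = 9 ≡ 9 (mod 571)
3^4 = (3^2)^2 ≡ 9^2 = 81 ≡ 81 (mod 571)
3^8 = (3^4)^2 ≡ 81^2 = 6561 ≡ 280 (mod 571)
3^16 = (3^8)^2 ≡ 280^2 = 78400 ≡ 173 (mod 571)
3^32 = (3^16)^2 ≡ 173^2 = 29929 ≡ 237 (mod 571)
3^51 = 3^32 · 3^16 · 3^2 · 3^1 ≡ 237 · 173 · 9 · 3 ≡ 429 (mod 571).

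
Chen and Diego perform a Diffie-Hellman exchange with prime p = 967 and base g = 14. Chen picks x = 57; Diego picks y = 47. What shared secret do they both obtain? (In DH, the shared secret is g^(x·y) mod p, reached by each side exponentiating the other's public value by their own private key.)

Diego sends B = g^y mod p = 14^47 mod 967.
14^1 ≡ 14 (mod 967)
14^2 = (14^1)^2 ≡ 14^2 = 196 ≡ 196 (mod 967)
14^4 = (14^2)^2 ≡ 196^2 = 38416 ≡ 703 (mod 967)
14^8 = (14^4)^2 ≡ 703^2 = 494209 ≡ 72 (mod 967)
14^16 = (14^8)^2 ≡ 72^2 = 5184 ≡ 349 (mod 967)
14^32 = (14^16)^2 ≡ 349^2 = 121801 ≡ 926 (mod 967)
14^47 = 14^32 · 14^8 · 14^4 · 14^2 · 14^1 ≡ 926 · 72 · 703 · 196 · 14 ≡ 14 (mod 967).
So B = 14. Chen then computes K = B^x mod p = 14^57 mod 967.
14^1 ≡ 14 (mod 967)
14^2 = (14^1)^2 ≡ 14^2 = 196 ≡ 196 (mod 967)
14^4 = (14^2)^2 ≡ 196^2 = 38416 ≡ 703 (mod 967)
14^8 = (14^4)^2 ≡ 703^2 = 494209 ≡ 72 (mod 967)
14^16 = (14^8)^2 ≡ 72^2 = 5184 ≡ 349 (mod 967)
14^32 = (14^16)^2 ≡ 349^2 = 121801 ≡ 926 (mod 967)
14^57 = 14^32 · 14^16 · 14^8 · 14^1 ≡ 926 · 349 · 72 · 14 ≡ 300 (mod 967).

300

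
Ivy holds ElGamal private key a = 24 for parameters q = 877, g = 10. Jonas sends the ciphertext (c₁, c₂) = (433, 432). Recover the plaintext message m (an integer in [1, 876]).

Shared mask s = c₁^a mod q = 433^24 mod 877.
433^1 ≡ 433 (mod 877)
433^2 = (433^1)^2 ≡ 433^2 = 187489 ≡ 688 (mod 877)
433^4 = (433^2)^2 ≡ 688^2 = 473344 ≡ 641 (mod 877)
433^8 = (433^4)^2 ≡ 641^2 = 410881 ≡ 445 (mod 877)
433^16 = (433^8)^2 ≡ 445^2 = 198025 ≡ 700 (mod 877)
433^24 = 433^16 · 433^8 ≡ 700 · 445 ≡ 165 (mod 877).
So s = 165; s⁻¹ ≡ 489 (mod 877).
m = c₂ · s⁻¹ mod 877 = 432 · 489 mod 877 = 768.

768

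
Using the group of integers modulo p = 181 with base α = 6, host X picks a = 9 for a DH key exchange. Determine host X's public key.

159

Public value = 6^{9} \pmod{181}.
6^1 ≡ 6 (mod 181)
6^2 = (6^1)^2 ≡ 6^2 = 36 ≡ 36 (mod 181)
6^4 = (6^2)^2 ≡ 36^2 = 1296 ≡ 29 (mod 181)
6^8 = (6^4)^2 ≡ 29^2 = 841 ≡ 117 (mod 181)
6^9 = 6^8 · 6^1 ≡ 117 · 6 ≡ 159 (mod 181).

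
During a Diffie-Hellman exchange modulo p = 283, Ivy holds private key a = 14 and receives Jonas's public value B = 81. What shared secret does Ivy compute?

211

Shared key K = 81^14 mod 283.
81^1 ≡ 81 (mod 283)
81^2 = (81^1)^2 ≡ 81^2 = 6561 ≡ 52 (mod 283)
81^4 = (81^2)^2 ≡ 52^2 = 2704 ≡ 157 (mod 283)
81^8 = (81^4)^2 ≡ 157^2 = 24649 ≡ 28 (mod 283)
81^14 = 81^8 · 81^4 · 81^2 ≡ 28 · 157 · 52 ≡ 211 (mod 283).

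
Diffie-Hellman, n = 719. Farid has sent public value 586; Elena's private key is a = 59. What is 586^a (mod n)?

290

Shared key K = 586^59 mod 719.
586^1 ≡ 586 (mod 719)
586^2 = (586^1)^2 ≡ 586^2 = 343396 ≡ 433 (mod 719)
586^4 = (586^2)^2 ≡ 433^2 = 187489 ≡ 549 (mod 719)
586^8 = (586^4)^2 ≡ 549^2 = 301401 ≡ 140 (mod 719)
586^16 = (586^8)^2 ≡ 140^2 = 19600 ≡ 187 (mod 719)
586^32 = (586^16)^2 ≡ 187^2 = 34969 ≡ 457 (mod 719)
586^59 = 586^32 · 586^16 · 586^8 · 586^2 · 586^1 ≡ 457 · 187 · 140 · 433 · 586 ≡ 290 (mod 719).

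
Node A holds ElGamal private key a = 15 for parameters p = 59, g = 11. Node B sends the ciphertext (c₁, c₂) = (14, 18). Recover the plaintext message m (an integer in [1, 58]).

Shared mask s = c₁^a mod p = 14^15 mod 59.
14^1 ≡ 14 (mod 59)
14^2 = (14^1)^2 ≡ 14^2 = 196 ≡ 19 (mod 59)
14^4 = (14^2)^2 ≡ 19^2 = 361 ≡ 7 (mod 59)
14^8 = (14^4)^2 ≡ 7^2 = 49 ≡ 49 (mod 59)
14^15 = 14^8 · 14^4 · 14^2 · 14^1 ≡ 49 · 7 · 19 · 14 ≡ 24 (mod 59).
So s = 24; s⁻¹ ≡ 32 (mod 59).
m = c₂ · s⁻¹ mod 59 = 18 · 32 mod 59 = 45.

45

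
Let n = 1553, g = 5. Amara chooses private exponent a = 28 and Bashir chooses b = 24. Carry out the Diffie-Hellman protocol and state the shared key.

Bashir sends B = g^b mod n = 5^24 mod 1553.
5^1 ≡ 5 (mod 1553)
5^2 = (5^1)^2 ≡ 5^2 = 25 ≡ 25 (mod 1553)
5^4 = (5^2)^2 ≡ 25^2 = 625 ≡ 625 (mod 1553)
5^8 = (5^4)^2 ≡ 625^2 = 390625 ≡ 822 (mod 1553)
5^16 = (5^8)^2 ≡ 822^2 = 675684 ≡ 129 (mod 1553)
5^24 = 5^16 · 5^8 ≡ 129 · 822 ≡ 434 (mod 1553).
So B = 434. Amara then computes K = B^a mod n = 434^28 mod 1553.
434^1 ≡ 434 (mod 1553)
434^2 = (434^1)^2 ≡ 434^2 = 188356 ≡ 443 (mod 1553)
434^4 = (434^2)^2 ≡ 443^2 = 196249 ≡ 571 (mod 1553)
434^8 = (434^4)^2 ≡ 571^2 = 326041 ≡ 1464 (mod 1553)
434^16 = (434^8)^2 ≡ 1464^2 = 2143296 ≡ 156 (mod 1553)
434^28 = 434^16 · 434^8 · 434^4 ≡ 156 · 1464 · 571 ≡ 301 (mod 1553).

301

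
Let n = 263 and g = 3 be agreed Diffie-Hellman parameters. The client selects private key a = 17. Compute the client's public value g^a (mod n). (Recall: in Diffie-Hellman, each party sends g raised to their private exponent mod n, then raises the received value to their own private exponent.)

62

Public value = 3^17 (mod 263).
3^1 ≡ 3 (mod 263)
3^2 = (3^1)^2 ≡ 3^2 = 9 ≡ 9 (mod 263)
3^4 = (3^2)^2 ≡ 9^2 = 81 ≡ 81 (mod 263)
3^8 = (3^4)^2 ≡ 81^2 = 6561 ≡ 249 (mod 263)
3^16 = (3^8)^2 ≡ 249^2 = 62001 ≡ 196 (mod 263)
3^17 = 3^16 · 3^1 ≡ 196 · 3 ≡ 62 (mod 263).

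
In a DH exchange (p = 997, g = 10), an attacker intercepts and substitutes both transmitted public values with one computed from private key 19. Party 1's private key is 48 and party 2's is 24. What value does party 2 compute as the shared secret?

Party 2 receives an attacker's public value M = 10^19 mod 997 instead of the honest one.
10^1 ≡ 10 (mod 997)
10^2 = (10^1)^2 ≡ 10^2 = 100 ≡ 100 (mod 997)
10^4 = (10^2)^2 ≡ 100^2 = 10000 ≡ 30 (mod 997)
10^8 = (10^4)^2 ≡ 30^2 = 900 ≡ 900 (mod 997)
10^16 = (10^8)^2 ≡ 900^2 = 810000 ≡ 436 (mod 997)
10^19 = 10^16 · 10^2 · 10^1 ≡ 436 · 100 · 10 ≡ 311 (mod 997).
So M = 311. Party 2 computes K = M^24 mod 997.
311^1 ≡ 311 (mod 997)
311^2 = (311^1)^2 ≡ 311^2 = 96721 ≡ 12 (mod 997)
311^4 = (311^2)^2 ≡ 12^2 = 144 ≡ 144 (mod 997)
311^8 = (311^4)^2 ≡ 144^2 = 20736 ≡ 796 (mod 997)
311^16 = (311^8)^2 ≡ 796^2 = 633616 ≡ 521 (mod 997)
311^24 = 311^16 · 311^8 ≡ 521 · 796 ≡ 961 (mod 997).

961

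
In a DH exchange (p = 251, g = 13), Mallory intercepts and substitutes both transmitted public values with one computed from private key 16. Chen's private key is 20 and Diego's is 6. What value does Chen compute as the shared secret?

241

Chen receives Mallory's public value M = 13^16 mod 251 instead of the honest one.
13^1 ≡ 13 (mod 251)
13^2 = (13^1)^2 ≡ 13^2 = 169 ≡ 169 (mod 251)
13^4 = (13^2)^2 ≡ 169^2 = 28561 ≡ 198 (mod 251)
13^8 = (13^4)^2 ≡ 198^2 = 39204 ≡ 48 (mod 251)
13^16 = (13^8)^2 ≡ 48^2 = 2304 ≡ 45 (mod 251)
So M = 45. Chen computes K = M^20 mod 251.
45^1 ≡ 45 (mod 251)
45^2 = (45^1)^2 ≡ 45^2 = 2025 ≡ 17 (mod 251)
45^4 = (45^2)^2 ≡ 17^2 = 289 ≡ 38 (mod 251)
45^8 = (45^4)^2 ≡ 38^2 = 1444 ≡ 189 (mod 251)
45^16 = (45^8)^2 ≡ 189^2 = 35721 ≡ 79 (mod 251)
45^20 = 45^16 · 45^4 ≡ 79 · 38 ≡ 241 (mod 251).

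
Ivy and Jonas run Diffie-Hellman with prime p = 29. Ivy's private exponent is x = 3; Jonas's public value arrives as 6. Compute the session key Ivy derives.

13

Shared key K = 6^3 mod 29.
6^1 ≡ 6 (mod 29)
6^2 = (6^1)^2 ≡ 6^2 = 36 ≡ 7 (mod 29)
6^3 = 6^2 · 6^1 ≡ 7 · 6 ≡ 13 (mod 29).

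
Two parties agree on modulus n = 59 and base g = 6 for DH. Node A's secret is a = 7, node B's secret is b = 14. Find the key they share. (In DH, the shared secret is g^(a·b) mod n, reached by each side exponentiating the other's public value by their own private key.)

21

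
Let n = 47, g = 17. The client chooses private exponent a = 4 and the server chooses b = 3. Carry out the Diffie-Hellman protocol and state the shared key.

8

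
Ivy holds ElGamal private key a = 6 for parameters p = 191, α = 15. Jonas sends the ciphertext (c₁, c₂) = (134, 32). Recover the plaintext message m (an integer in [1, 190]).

4

Shared mask s = c₁^a mod p = 134^6 mod 191.
134^1 ≡ 134 (mod 191)
134^2 = (134^1)^2 ≡ 134^2 = 17956 ≡ 2 (mod 191)
134^4 = (134^2)^2 ≡ 2^2 = 4 ≡ 4 (mod 191)
134^6 = 134^4 · 134^2 ≡ 4 · 2 ≡ 8 (mod 191).
So s = 8; s⁻¹ ≡ 24 (mod 191).
m = c₂ · s⁻¹ mod 191 = 32 · 24 mod 191 = 4.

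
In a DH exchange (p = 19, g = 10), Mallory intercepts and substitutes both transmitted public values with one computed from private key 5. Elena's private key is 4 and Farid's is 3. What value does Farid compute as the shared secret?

8

Farid receives Mallory's public value M = 10^5 mod 19 instead of the honest one.
10^1 ≡ 10 (mod 19)
10^2 = (10^1)^2 ≡ 10^2 = 100 ≡ 5 (mod 19)
10^4 = (10^2)^2 ≡ 5^2 = 25 ≡ 6 (mod 19)
10^5 = 10^4 · 10^1 ≡ 6 · 10 ≡ 3 (mod 19).
So M = 3. Farid computes K = M^3 mod 19.
3^1 ≡ 3 (mod 19)
3^2 = (3^1)^2 ≡ 3^2 = 9 ≡ 9 (mod 19)
3^3 = 3^2 · 3^1 ≡ 9 · 3 ≡ 8 (mod 19).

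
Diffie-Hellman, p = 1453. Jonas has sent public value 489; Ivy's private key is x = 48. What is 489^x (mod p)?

Shared key K = 489^48 mod 1453.
489^1 ≡ 489 (mod 1453)
489^2 = (489^1)^2 ≡ 489^2 = 239121 ≡ 829 (mod 1453)
489^4 = (489^2)^2 ≡ 829^2 = 687241 ≡ 1425 (mod 1453)
489^8 = (489^4)^2 ≡ 1425^2 = 2030625 ≡ 784 (mod 1453)
489^16 = (489^8)^2 ≡ 784^2 = 614656 ≡ 37 (mod 1453)
489^32 = (489^16)^2 ≡ 37^2 = 1369 ≡ 1369 (mod 1453)
489^48 = 489^32 · 489^16 ≡ 1369 · 37 ≡ 1251 (mod 1453).

1251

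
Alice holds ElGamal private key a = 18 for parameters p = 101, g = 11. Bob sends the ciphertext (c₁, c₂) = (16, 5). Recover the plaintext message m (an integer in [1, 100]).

97

Shared mask s = c₁^a mod p = 16^18 mod 101.
16^1 ≡ 16 (mod 101)
16^2 = (16^1)^2 ≡ 16^2 = 256 ≡ 54 (mod 101)
16^4 = (16^2)^2 ≡ 54^2 = 2916 ≡ 88 (mod 101)
16^8 = (16^4)^2 ≡ 88^2 = 7744 ≡ 68 (mod 101)
16^16 = (16^8)^2 ≡ 68^2 = 4624 ≡ 79 (mod 101)
16^18 = 16^16 · 16^2 ≡ 79 · 54 ≡ 24 (mod 101).
So s = 24; s⁻¹ ≡ 80 (mod 101).
m = c₂ · s⁻¹ mod 101 = 5 · 80 mod 101 = 97.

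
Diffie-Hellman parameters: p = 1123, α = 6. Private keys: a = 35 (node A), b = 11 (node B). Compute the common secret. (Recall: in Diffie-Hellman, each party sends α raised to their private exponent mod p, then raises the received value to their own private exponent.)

676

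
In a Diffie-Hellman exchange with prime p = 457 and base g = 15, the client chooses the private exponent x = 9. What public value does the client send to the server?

Public value = 15^9 (mod 457).
15^1 ≡ 15 (mod 457)
15^2 = (15^1)^2 ≡ 15^2 = 225 ≡ 225 (mod 457)
15^4 = (15^2)^2 ≡ 225^2 = 50625 ≡ 355 (mod 457)
15^8 = (15^4)^2 ≡ 355^2 = 126025 ≡ 350 (mod 457)
15^9 = 15^8 · 15^1 ≡ 350 · 15 ≡ 223 (mod 457).

223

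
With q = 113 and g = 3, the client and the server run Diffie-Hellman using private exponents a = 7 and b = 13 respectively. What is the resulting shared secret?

35

The client sends A = g^a mod q = 3^7 mod 113.
3^1 ≡ 3 (mod 113)
3^2 = (3^1)^2 ≡ 3^2 = 9 ≡ 9 (mod 113)
3^4 = (3^2)^2 ≡ 9^2 = 81 ≡ 81 (mod 113)
3^7 = 3^4 · 3^2 · 3^1 ≡ 81 · 9 · 3 ≡ 40 (mod 113).
So A = 40. The server then computes K = A^b mod q = 40^13 mod 113.
40^1 ≡ 40 (mod 113)
40^2 = (40^1)^2 ≡ 40^2 = 1600 ≡ 18 (mod 113)
40^4 = (40^2)^2 ≡ 18^2 = 324 ≡ 98 (mod 113)
40^8 = (40^4)^2 ≡ 98^2 = 9604 ≡ 112 (mod 113)
40^13 = 40^8 · 40^4 · 40^1 ≡ 112 · 98 · 40 ≡ 35 (mod 113).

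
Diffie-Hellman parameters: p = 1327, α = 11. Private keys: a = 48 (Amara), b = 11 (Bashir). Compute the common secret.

361

Amara sends A = α^a mod p = 11^48 mod 1327.
11^1 ≡ 11 (mod 1327)
11^2 = (11^1)^2 ≡ 11^2 = 121 ≡ 121 (mod 1327)
11^4 = (11^2)^2 ≡ 121^2 = 14641 ≡ 44 (mod 1327)
11^8 = (11^4)^2 ≡ 44^2 = 1936 ≡ 609 (mod 1327)
11^16 = (11^8)^2 ≡ 609^2 = 370881 ≡ 648 (mod 1327)
11^32 = (11^16)^2 ≡ 648^2 = 419904 ≡ 572 (mod 1327)
11^48 = 11^32 · 11^16 ≡ 572 · 648 ≡ 423 (mod 1327).
So A = 423. Bashir then computes K = A^b mod p = 423^11 mod 1327.
423^1 ≡ 423 (mod 1327)
423^2 = (423^1)^2 ≡ 423^2 = 178929 ≡ 1111 (mod 1327)
423^4 = (423^2)^2 ≡ 1111^2 = 1234321 ≡ 211 (mod 1327)
423^8 = (423^4)^2 ≡ 211^2 = 44521 ≡ 730 (mod 1327)
423^11 = 423^8 · 423^2 · 423^1 ≡ 730 · 1111 · 423 ≡ 361 (mod 1327).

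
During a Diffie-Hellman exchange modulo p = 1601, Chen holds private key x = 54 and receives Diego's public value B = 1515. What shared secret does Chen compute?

58

Shared key K = 1515^54 mod 1601.
1515^1 ≡ 1515 (mod 1601)
1515^2 = (1515^1)^2 ≡ 1515^2 = 2295225 ≡ 992 (mod 1601)
1515^4 = (1515^2)^2 ≡ 992^2 = 984064 ≡ 1050 (mod 1601)
1515^8 = (1515^4)^2 ≡ 1050^2 = 1102500 ≡ 1012 (mod 1601)
1515^16 = (1515^8)^2 ≡ 1012^2 = 1024144 ≡ 1105 (mod 1601)
1515^32 = (1515^16)^2 ≡ 1105^2 = 1221025 ≡ 1063 (mod 1601)
1515^54 = 1515^32 · 1515^16 · 1515^4 · 1515^2 ≡ 1063 · 1105 · 1050 · 992 ≡ 58 (mod 1601).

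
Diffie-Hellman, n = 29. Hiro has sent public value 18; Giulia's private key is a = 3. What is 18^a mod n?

3

Shared key K = 18^3 mod 29.
18^1 ≡ 18 (mod 29)
18^2 = (18^1)^2 ≡ 18^2 = 324 ≡ 5 (mod 29)
18^3 = 18^2 · 18^1 ≡ 5 · 18 ≡ 3 (mod 29).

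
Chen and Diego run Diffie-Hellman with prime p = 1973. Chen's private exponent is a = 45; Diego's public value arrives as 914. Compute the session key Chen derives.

Shared key K = 914^45 mod 1973.
914^1 ≡ 914 (mod 1973)
914^2 = (914^1)^2 ≡ 914^2 = 835396 ≡ 817 (mod 1973)
914^4 = (914^2)^2 ≡ 817^2 = 667489 ≡ 615 (mod 1973)
914^8 = (914^4)^2 ≡ 615^2 = 378225 ≡ 1382 (mod 1973)
914^16 = (914^8)^2 ≡ 1382^2 = 1909924 ≡ 60 (mod 1973)
914^32 = (914^16)^2 ≡ 60^2 = 3600 ≡ 1627 (mod 1973)
914^45 = 914^32 · 914^8 · 914^4 · 914^1 ≡ 1627 · 1382 · 615 · 914 ≡ 1533 (mod 1973).

1533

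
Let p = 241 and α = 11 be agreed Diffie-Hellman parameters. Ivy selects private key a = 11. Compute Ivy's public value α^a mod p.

Public value = 11^11 mod 241.
11^1 ≡ 11 (mod 241)
11^2 = (11^1)^2 ≡ 11^2 = 121 ≡ 121 (mod 241)
11^4 = (11^2)^2 ≡ 121^2 = 14641 ≡ 181 (mod 241)
11^8 = (11^4)^2 ≡ 181^2 = 32761 ≡ 226 (mod 241)
11^11 = 11^8 · 11^2 · 11^1 ≡ 226 · 121 · 11 ≡ 38 (mod 241).

38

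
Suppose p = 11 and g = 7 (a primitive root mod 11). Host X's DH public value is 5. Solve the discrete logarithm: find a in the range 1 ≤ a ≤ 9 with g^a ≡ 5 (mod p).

2

Try successive powers of 7 modulo 11:
7^1 ≡ 7
7^2 ≡ 5
Found: a = 2.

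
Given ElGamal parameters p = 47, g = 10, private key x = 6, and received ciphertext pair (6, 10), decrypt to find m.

Shared mask s = c₁^x mod p = 6^6 mod 47.
6^1 ≡ 6 (mod 47)
6^2 = (6^1)^2 ≡ 6^2 = 36 ≡ 36 (mod 47)
6^4 = (6^2)^2 ≡ 36^2 = 1296 ≡ 27 (mod 47)
6^6 = 6^4 · 6^2 ≡ 27 · 36 ≡ 32 (mod 47).
So s = 32; s⁻¹ ≡ 25 (mod 47).
m = c₂ · s⁻¹ mod 47 = 10 · 25 mod 47 = 15.

15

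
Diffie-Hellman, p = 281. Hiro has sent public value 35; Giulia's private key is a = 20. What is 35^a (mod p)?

Shared key K = 35^20 mod 281.
35^1 ≡ 35 (mod 281)
35^2 = (35^1)^2 ≡ 35^2 = 1225 ≡ 101 (mod 281)
35^4 = (35^2)^2 ≡ 101^2 = 10201 ≡ 85 (mod 281)
35^8 = (35^4)^2 ≡ 85^2 = 7225 ≡ 200 (mod 281)
35^16 = (35^8)^2 ≡ 200^2 = 40000 ≡ 98 (mod 281)
35^20 = 35^16 · 35^4 ≡ 98 · 85 ≡ 181 (mod 281).

181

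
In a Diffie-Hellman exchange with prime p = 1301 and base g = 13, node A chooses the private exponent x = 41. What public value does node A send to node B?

150

Public value = 13^41 mod 1301.
13^1 ≡ 13 (mod 1301)
13^2 = (13^1)^2 ≡ 13^2 = 169 ≡ 169 (mod 1301)
13^4 = (13^2)^2 ≡ 169^2 = 28561 ≡ 1240 (mod 1301)
13^8 = (13^4)^2 ≡ 1240^2 = 1537600 ≡ 1119 (mod 1301)
13^16 = (13^8)^2 ≡ 1119^2 = 1252161 ≡ 599 (mod 1301)
13^32 = (13^16)^2 ≡ 599^2 = 358801 ≡ 1026 (mod 1301)
13^41 = 13^32 · 13^8 · 13^1 ≡ 1026 · 1119 · 13 ≡ 150 (mod 1301).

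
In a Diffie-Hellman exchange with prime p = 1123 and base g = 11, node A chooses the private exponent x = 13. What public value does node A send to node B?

793

Public value = 11^13 (mod 1123).
11^1 ≡ 11 (mod 1123)
11^2 = (11^1)^2 ≡ 11^2 = 121 ≡ 121 (mod 1123)
11^4 = (11^2)^2 ≡ 121^2 = 14641 ≡ 42 (mod 1123)
11^8 = (11^4)^2 ≡ 42^2 = 1764 ≡ 641 (mod 1123)
11^13 = 11^8 · 11^4 · 11^1 ≡ 641 · 42 · 11 ≡ 793 (mod 1123).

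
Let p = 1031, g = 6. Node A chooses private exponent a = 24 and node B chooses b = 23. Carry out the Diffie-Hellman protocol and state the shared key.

145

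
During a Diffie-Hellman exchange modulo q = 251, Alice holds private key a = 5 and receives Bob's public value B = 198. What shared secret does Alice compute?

125

Shared key K = 198^5 mod 251.
198^1 ≡ 198 (mod 251)
198^2 = (198^1)^2 ≡ 198^2 = 39204 ≡ 48 (mod 251)
198^4 = (198^2)^2 ≡ 48^2 = 2304 ≡ 45 (mod 251)
198^5 = 198^4 · 198^1 ≡ 45 · 198 ≡ 125 (mod 251).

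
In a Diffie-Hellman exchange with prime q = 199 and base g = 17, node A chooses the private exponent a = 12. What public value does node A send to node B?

188

Public value = 17^12 mod 199.
17^1 ≡ 17 (mod 199)
17^2 = (17^1)^2 ≡ 17^2 = 289 ≡ 90 (mod 199)
17^4 = (17^2)^2 ≡ 90^2 = 8100 ≡ 140 (mod 199)
17^8 = (17^4)^2 ≡ 140^2 = 19600 ≡ 98 (mod 199)
17^12 = 17^8 · 17^4 ≡ 98 · 140 ≡ 188 (mod 199).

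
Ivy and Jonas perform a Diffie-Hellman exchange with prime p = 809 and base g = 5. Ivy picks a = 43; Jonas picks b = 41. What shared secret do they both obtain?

20

Ivy sends A = g^a mod p = 5^43 mod 809.
5^1 ≡ 5 (mod 809)
5^2 = (5^1)^2 ≡ 5^2 = 25 ≡ 25 (mod 809)
5^4 = (5^2)^2 ≡ 25^2 = 625 ≡ 625 (mod 809)
5^8 = (5^4)^2 ≡ 625^2 = 390625 ≡ 687 (mod 809)
5^16 = (5^8)^2 ≡ 687^2 = 471969 ≡ 322 (mod 809)
5^32 = (5^16)^2 ≡ 322^2 = 103684 ≡ 132 (mod 809)
5^43 = 5^32 · 5^8 · 5^2 · 5^1 ≡ 132 · 687 · 25 · 5 ≡ 601 (mod 809).
So A = 601. Jonas then computes K = A^b mod p = 601^41 mod 809.
601^1 ≡ 601 (mod 809)
601^2 = (601^1)^2 ≡ 601^2 = 361201 ≡ 387 (mod 809)
601^4 = (601^2)^2 ≡ 387^2 = 149769 ≡ 104 (mod 809)
601^8 = (601^4)^2 ≡ 104^2 = 10816 ≡ 299 (mod 809)
601^16 = (601^8)^2 ≡ 299^2 = 89401 ≡ 411 (mod 809)
601^32 = (601^16)^2 ≡ 411^2 = 168921 ≡ 649 (mod 809)
601^41 = 601^32 · 601^8 · 601^1 ≡ 649 · 299 · 601 ≡ 20 (mod 809).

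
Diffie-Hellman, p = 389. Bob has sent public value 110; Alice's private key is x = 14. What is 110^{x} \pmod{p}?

141

Shared key K = 110^14 mod 389.
110^1 ≡ 110 (mod 389)
110^2 = (110^1)^2 ≡ 110^2 = 12100 ≡ 41 (mod 389)
110^4 = (110^2)^2 ≡ 41^2 = 1681 ≡ 125 (mod 389)
110^8 = (110^4)^2 ≡ 125^2 = 15625 ≡ 65 (mod 389)
110^14 = 110^8 · 110^4 · 110^2 ≡ 65 · 125 · 41 ≡ 141 (mod 389).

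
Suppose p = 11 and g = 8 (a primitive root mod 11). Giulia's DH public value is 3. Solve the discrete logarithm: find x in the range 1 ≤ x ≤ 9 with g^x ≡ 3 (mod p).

6

Try successive powers of 8 modulo 11:
8^1 ≡ 8
8^2 ≡ 9
8^3 ≡ 6
8^4 ≡ 4
8^5 ≡ 10
8^6 ≡ 3
Found: x = 6.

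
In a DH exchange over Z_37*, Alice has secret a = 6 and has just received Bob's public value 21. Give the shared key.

10

Shared key K = 21^6 mod 37.
21^1 ≡ 21 (mod 37)
21^2 = (21^1)^2 ≡ 21^2 = 441 ≡ 34 (mod 37)
21^4 = (21^2)^2 ≡ 34^2 = 1156 ≡ 9 (mod 37)
21^6 = 21^4 · 21^2 ≡ 9 · 34 ≡ 10 (mod 37).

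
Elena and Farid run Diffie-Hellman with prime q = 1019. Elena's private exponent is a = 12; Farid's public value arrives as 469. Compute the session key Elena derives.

391

Shared key K = 469^12 mod 1019.
469^1 ≡ 469 (mod 1019)
469^2 = (469^1)^2 ≡ 469^2 = 219961 ≡ 876 (mod 1019)
469^4 = (469^2)^2 ≡ 876^2 = 767376 ≡ 69 (mod 1019)
469^8 = (469^4)^2 ≡ 69^2 = 4761 ≡ 685 (mod 1019)
469^12 = 469^8 · 469^4 ≡ 685 · 69 ≡ 391 (mod 1019).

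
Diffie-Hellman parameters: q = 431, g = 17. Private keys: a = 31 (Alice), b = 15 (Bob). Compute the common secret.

427

Bob sends B = g^b mod q = 17^15 mod 431.
17^1 ≡ 17 (mod 431)
17^2 = (17^1)^2 ≡ 17^2 = 289 ≡ 289 (mod 431)
17^4 = (17^2)^2 ≡ 289^2 = 83521 ≡ 338 (mod 431)
17^8 = (17^4)^2 ≡ 338^2 = 114244 ≡ 29 (mod 431)
17^15 = 17^8 · 17^4 · 17^2 · 17^1 ≡ 29 · 338 · 289 · 17 ≡ 303 (mod 431).
So B = 303. Alice then computes K = B^a mod q = 303^31 mod 431.
303^1 ≡ 303 (mod 431)
303^2 = (303^1)^2 ≡ 303^2 = 91809 ≡ 6 (mod 431)
303^4 = (303^2)^2 ≡ 6^2 = 36 ≡ 36 (mod 431)
303^8 = (303^4)^2 ≡ 36^2 = 1296 ≡ 3 (mod 431)
303^16 = (303^8)^2 ≡ 3^2 = 9 ≡ 9 (mod 431)
303^31 = 303^16 · 303^8 · 303^4 · 303^2 · 303^1 ≡ 9 · 3 · 36 · 6 · 303 ≡ 427 (mod 431).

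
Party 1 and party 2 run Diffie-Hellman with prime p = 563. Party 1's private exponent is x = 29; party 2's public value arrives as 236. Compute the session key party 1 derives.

Shared key K = 236^29 mod 563.
236^1 ≡ 236 (mod 563)
236^2 = (236^1)^2 ≡ 236^2 = 55696 ≡ 522 (mod 563)
236^4 = (236^2)^2 ≡ 522^2 = 272484 ≡ 555 (mod 563)
236^8 = (236^4)^2 ≡ 555^2 = 308025 ≡ 64 (mod 563)
236^16 = (236^8)^2 ≡ 64^2 = 4096 ≡ 155 (mod 563)
236^29 = 236^16 · 236^8 · 236^4 · 236^1 ≡ 155 · 64 · 555 · 236 ≡ 361 (mod 563).

361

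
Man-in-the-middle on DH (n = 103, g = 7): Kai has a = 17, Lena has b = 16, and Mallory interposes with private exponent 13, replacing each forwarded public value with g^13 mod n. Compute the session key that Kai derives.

46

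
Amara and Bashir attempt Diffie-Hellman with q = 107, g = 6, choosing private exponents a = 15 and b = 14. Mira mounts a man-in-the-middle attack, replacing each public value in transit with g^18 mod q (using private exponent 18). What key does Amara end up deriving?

35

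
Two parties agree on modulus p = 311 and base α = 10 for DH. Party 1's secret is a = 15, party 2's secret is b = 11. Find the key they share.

260

Party 1 sends A = α^a mod p = 10^15 mod 311.
10^1 ≡ 10 (mod 311)
10^2 = (10^1)^2 ≡ 10^2 = 100 ≡ 100 (mod 311)
10^4 = (10^2)^2 ≡ 100^2 = 10000 ≡ 48 (mod 311)
10^8 = (10^4)^2 ≡ 48^2 = 2304 ≡ 127 (mod 311)
10^15 = 10^8 · 10^4 · 10^2 · 10^1 ≡ 127 · 48 · 100 · 10 ≡ 89 (mod 311).
So A = 89. Party 2 then computes K = A^b mod p = 89^11 mod 311.
89^1 ≡ 89 (mod 311)
89^2 = (89^1)^2 ≡ 89^2 = 7921 ≡ 146 (mod 311)
89^4 = (89^2)^2 ≡ 146^2 = 21316 ≡ 168 (mod 311)
89^8 = (89^4)^2 ≡ 168^2 = 28224 ≡ 234 (mod 311)
89^11 = 89^8 · 89^2 · 89^1 ≡ 234 · 146 · 89 ≡ 260 (mod 311).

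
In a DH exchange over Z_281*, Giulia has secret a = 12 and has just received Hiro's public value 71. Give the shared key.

Shared key K = 71^12 mod 281.
71^1 ≡ 71 (mod 281)
71^2 = (71^1)^2 ≡ 71^2 = 5041 ≡ 264 (mod 281)
71^4 = (71^2)^2 ≡ 264^2 = 69696 ≡ 8 (mod 281)
71^8 = (71^4)^2 ≡ 8^2 = 64 ≡ 64 (mod 281)
71^12 = 71^8 · 71^4 ≡ 64 · 8 ≡ 231 (mod 281).

231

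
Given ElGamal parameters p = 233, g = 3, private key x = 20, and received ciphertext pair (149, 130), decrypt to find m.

Shared mask s = c₁^x mod p = 149^20 mod 233.
149^1 ≡ 149 (mod 233)
149^2 = (149^1)^2 ≡ 149^2 = 22201 ≡ 66 (mod 233)
149^4 = (149^2)^2 ≡ 66^2 = 4356 ≡ 162 (mod 233)
149^8 = (149^4)^2 ≡ 162^2 = 26244 ≡ 148 (mod 233)
149^16 = (149^8)^2 ≡ 148^2 = 21904 ≡ 2 (mod 233)
149^20 = 149^16 · 149^4 ≡ 2 · 162 ≡ 91 (mod 233).
So s = 91; s⁻¹ ≡ 169 (mod 233).
m = c₂ · s⁻¹ mod 233 = 130 · 169 mod 233 = 68.

68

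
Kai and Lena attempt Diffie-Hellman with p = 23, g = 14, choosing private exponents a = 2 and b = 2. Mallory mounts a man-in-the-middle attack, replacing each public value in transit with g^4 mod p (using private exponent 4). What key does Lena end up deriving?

Lena receives Mallory's public value M = 14^4 mod 23 instead of the honest one.
14^1 ≡ 14 (mod 23)
14^2 = (14^1)^2 ≡ 14^2 = 196 ≡ 12 (mod 23)
14^4 = (14^2)^2 ≡ 12^2 = 144 ≡ 6 (mod 23)
So M = 6. Lena computes K = M^2 mod 23.
6^1 ≡ 6 (mod 23)
6^2 = (6^1)^2 ≡ 6^2 = 36 ≡ 13 (mod 23)

13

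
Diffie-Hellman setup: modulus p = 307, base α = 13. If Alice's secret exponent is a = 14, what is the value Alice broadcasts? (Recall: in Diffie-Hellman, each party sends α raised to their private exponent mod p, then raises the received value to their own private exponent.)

150

Public value = 13^14 (mod 307).
13^1 ≡ 13 (mod 307)
13^2 = (13^1)^2 ≡ 13^2 = 169 ≡ 169 (mod 307)
13^4 = (13^2)^2 ≡ 169^2 = 28561 ≡ 10 (mod 307)
13^8 = (13^4)^2 ≡ 10^2 = 100 ≡ 100 (mod 307)
13^14 = 13^8 · 13^4 · 13^2 ≡ 100 · 10 · 169 ≡ 150 (mod 307).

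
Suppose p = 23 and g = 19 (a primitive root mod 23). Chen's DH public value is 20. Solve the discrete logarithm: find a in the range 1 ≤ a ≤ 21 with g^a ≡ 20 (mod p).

Try successive powers of 19 modulo 23:
19^1 ≡ 19
19^2 ≡ 16
19^3 ≡ 5
19^4 ≡ 3
19^5 ≡ 11
19^6 ≡ 2
19^7 ≡ 15
19^8 ≡ 9
19^9 ≡ 10
19^10 ≡ 6
19^11 ≡ 22
19^12 ≡ 4
19^13 ≡ 7
19^14 ≡ 18
19^15 ≡ 20
Found: a = 15.

15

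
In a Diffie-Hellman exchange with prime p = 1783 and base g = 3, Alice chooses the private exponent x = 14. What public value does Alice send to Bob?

Public value = 3^14 mod 1783.
3^1 ≡ 3 (mod 1783)
3^2 = (3^1)^2 ≡ 3^2 = 9 ≡ 9 (mod 1783)
3^4 = (3^2)^2 ≡ 9^2 = 81 ≡ 81 (mod 1783)
3^8 = (3^4)^2 ≡ 81^2 = 6561 ≡ 1212 (mod 1783)
3^14 = 3^8 · 3^4 · 3^2 ≡ 1212 · 81 · 9 ≡ 963 (mod 1783).

963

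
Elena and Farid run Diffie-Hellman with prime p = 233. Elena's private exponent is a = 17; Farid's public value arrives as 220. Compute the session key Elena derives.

Shared key K = 220^17 mod 233.
220^1 ≡ 220 (mod 233)
220^2 = (220^1)^2 ≡ 220^2 = 48400 ≡ 169 (mod 233)
220^4 = (220^2)^2 ≡ 169^2 = 28561 ≡ 135 (mod 233)
220^8 = (220^4)^2 ≡ 135^2 = 18225 ≡ 51 (mod 233)
220^16 = (220^8)^2 ≡ 51^2 = 2601 ≡ 38 (mod 233)
220^17 = 220^16 · 220^1 ≡ 38 · 220 ≡ 205 (mod 233).

205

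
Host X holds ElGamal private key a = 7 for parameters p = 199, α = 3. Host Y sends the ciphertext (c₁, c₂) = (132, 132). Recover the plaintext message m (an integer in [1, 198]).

Shared mask s = c₁^a mod p = 132^7 mod 199.
132^1 ≡ 132 (mod 199)
132^2 = (132^1)^2 ≡ 132^2 = 17424 ≡ 111 (mod 199)
132^4 = (132^2)^2 ≡ 111^2 = 12321 ≡ 182 (mod 199)
132^7 = 132^4 · 132^2 · 132^1 ≡ 182 · 111 · 132 ≡ 64 (mod 199).
So s = 64; s⁻¹ ≡ 28 (mod 199).
m = c₂ · s⁻¹ mod 199 = 132 · 28 mod 199 = 114.

114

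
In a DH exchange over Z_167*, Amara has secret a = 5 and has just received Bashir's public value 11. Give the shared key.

Shared key K = 11^5 mod 167.
11^1 ≡ 11 (mod 167)
11^2 = (11^1)^2 ≡ 11^2 = 121 ≡ 121 (mod 167)
11^4 = (11^2)^2 ≡ 121^2 = 14641 ≡ 112 (mod 167)
11^5 = 11^4 · 11^1 ≡ 112 · 11 ≡ 63 (mod 167).

63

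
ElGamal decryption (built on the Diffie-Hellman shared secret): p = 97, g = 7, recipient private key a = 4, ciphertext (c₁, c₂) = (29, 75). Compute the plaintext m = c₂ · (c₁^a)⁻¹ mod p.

93

Shared mask s = c₁^a mod p = 29^4 mod 97.
29^1 ≡ 29 (mod 97)
29^2 = (29^1)^2 ≡ 29^2 = 841 ≡ 65 (mod 97)
29^4 = (29^2)^2 ≡ 65^2 = 4225 ≡ 54 (mod 97)
So s = 54; s⁻¹ ≡ 9 (mod 97).
m = c₂ · s⁻¹ mod 97 = 75 · 9 mod 97 = 93.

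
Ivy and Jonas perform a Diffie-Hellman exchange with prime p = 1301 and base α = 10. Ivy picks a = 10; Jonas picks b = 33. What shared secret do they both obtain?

80

Jonas sends B = α^b mod p = 10^33 mod 1301.
10^1 ≡ 10 (mod 1301)
10^2 = (10^1)^2 ≡ 10^2 = 100 ≡ 100 (mod 1301)
10^4 = (10^2)^2 ≡ 100^2 = 10000 ≡ 893 (mod 1301)
10^8 = (10^4)^2 ≡ 893^2 = 797449 ≡ 1237 (mod 1301)
10^16 = (10^8)^2 ≡ 1237^2 = 1530169 ≡ 193 (mod 1301)
10^32 = (10^16)^2 ≡ 193^2 = 37249 ≡ 821 (mod 1301)
10^33 = 10^32 · 10^1 ≡ 821 · 10 ≡ 404 (mod 1301).
So B = 404. Ivy then computes K = B^a mod p = 404^10 mod 1301.
404^1 ≡ 404 (mod 1301)
404^2 = (404^1)^2 ≡ 404^2 = 163216 ≡ 591 (mod 1301)
404^4 = (404^2)^2 ≡ 591^2 = 349281 ≡ 613 (mod 1301)
404^8 = (404^4)^2 ≡ 613^2 = 375769 ≡ 1081 (mod 1301)
404^10 = 404^8 · 404^2 ≡ 1081 · 591 ≡ 80 (mod 1301).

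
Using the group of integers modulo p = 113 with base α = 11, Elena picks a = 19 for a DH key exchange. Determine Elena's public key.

Public value = 11^19 mod 113.
11^1 ≡ 11 (mod 113)
11^2 = (11^1)^2 ≡ 11^2 = 121 ≡ 8 (mod 113)
11^4 = (11^2)^2 ≡ 8^2 = 64 ≡ 64 (mod 113)
11^8 = (11^4)^2 ≡ 64^2 = 4096 ≡ 28 (mod 113)
11^16 = (11^8)^2 ≡ 28^2 = 784 ≡ 106 (mod 113)
11^19 = 11^16 · 11^2 · 11^1 ≡ 106 · 8 · 11 ≡ 62 (mod 113).

62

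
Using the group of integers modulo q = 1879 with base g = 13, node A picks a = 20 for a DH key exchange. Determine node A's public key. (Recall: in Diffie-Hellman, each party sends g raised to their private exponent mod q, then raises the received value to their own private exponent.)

1597

Public value = 13^20 mod 1879.
13^1 ≡ 13 (mod 1879)
13^2 = (13^1)^2 ≡ 13^2 = 169 ≡ 169 (mod 1879)
13^4 = (13^2)^2 ≡ 169^2 = 28561 ≡ 376 (mod 1879)
13^8 = (13^4)^2 ≡ 376^2 = 141376 ≡ 451 (mod 1879)
13^16 = (13^8)^2 ≡ 451^2 = 203401 ≡ 469 (mod 1879)
13^20 = 13^16 · 13^4 ≡ 469 · 376 ≡ 1597 (mod 1879).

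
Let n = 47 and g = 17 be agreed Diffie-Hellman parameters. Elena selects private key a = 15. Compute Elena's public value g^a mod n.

12

Public value = 17^15 mod 47.
17^1 ≡ 17 (mod 47)
17^2 = (17^1)^2 ≡ 17^2 = 289 ≡ 7 (mod 47)
17^4 = (17^2)^2 ≡ 7^2 = 49 ≡ 2 (mod 47)
17^8 = (17^4)^2 ≡ 2^2 = 4 ≡ 4 (mod 47)
17^15 = 17^8 · 17^4 · 17^2 · 17^1 ≡ 4 · 2 · 7 · 17 ≡ 12 (mod 47).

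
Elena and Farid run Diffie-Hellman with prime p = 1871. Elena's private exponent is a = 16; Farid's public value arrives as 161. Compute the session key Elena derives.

487

Shared key K = 161^16 mod 1871.
161^1 ≡ 161 (mod 1871)
161^2 = (161^1)^2 ≡ 161^2 = 25921 ≡ 1598 (mod 1871)
161^4 = (161^2)^2 ≡ 1598^2 = 2553604 ≡ 1560 (mod 1871)
161^8 = (161^4)^2 ≡ 1560^2 = 2433600 ≡ 1300 (mod 1871)
161^16 = (161^8)^2 ≡ 1300^2 = 1690000 ≡ 487 (mod 1871)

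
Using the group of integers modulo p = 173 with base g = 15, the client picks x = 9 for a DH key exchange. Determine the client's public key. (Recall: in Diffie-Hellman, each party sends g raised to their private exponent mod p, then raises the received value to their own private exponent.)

Public value = 15^9 mod 173.
15^1 ≡ 15 (mod 173)
15^2 = (15^1)^2 ≡ 15^2 = 225 ≡ 52 (mod 173)
15^4 = (15^2)^2 ≡ 52^2 = 2704 ≡ 109 (mod 173)
15^8 = (15^4)^2 ≡ 109^2 = 11881 ≡ 117 (mod 173)
15^9 = 15^8 · 15^1 ≡ 117 · 15 ≡ 25 (mod 173).

25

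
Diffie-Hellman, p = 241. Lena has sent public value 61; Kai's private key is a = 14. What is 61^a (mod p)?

201

Shared key K = 61^14 mod 241.
61^1 ≡ 61 (mod 241)
61^2 = (61^1)^2 ≡ 61^2 = 3721 ≡ 106 (mod 241)
61^4 = (61^2)^2 ≡ 106^2 = 11236 ≡ 150 (mod 241)
61^8 = (61^4)^2 ≡ 150^2 = 22500 ≡ 87 (mod 241)
61^14 = 61^8 · 61^4 · 61^2 ≡ 87 · 150 · 106 ≡ 201 (mod 241).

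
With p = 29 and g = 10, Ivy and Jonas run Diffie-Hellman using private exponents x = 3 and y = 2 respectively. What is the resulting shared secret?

Ivy sends A = g^x mod p = 10^3 mod 29.
10^1 ≡ 10 (mod 29)
10^2 = (10^1)^2 ≡ 10^2 = 100 ≡ 13 (mod 29)
10^3 = 10^2 · 10^1 ≡ 13 · 10 ≡ 14 (mod 29).
So A = 14. Jonas then computes K = A^y mod p = 14^2 mod 29.
14^1 ≡ 14 (mod 29)
14^2 = (14^1)^2 ≡ 14^2 = 196 ≡ 22 (mod 29)

22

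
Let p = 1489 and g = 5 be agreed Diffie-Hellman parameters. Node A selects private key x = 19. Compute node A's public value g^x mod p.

1483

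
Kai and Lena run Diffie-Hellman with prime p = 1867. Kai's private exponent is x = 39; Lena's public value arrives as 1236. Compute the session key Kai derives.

Shared key K = 1236^39 mod 1867.
1236^1 ≡ 1236 (mod 1867)
1236^2 = (1236^1)^2 ≡ 1236^2 = 1527696 ≡ 490 (mod 1867)
1236^4 = (1236^2)^2 ≡ 490^2 = 240100 ≡ 1124 (mod 1867)
1236^8 = (1236^4)^2 ≡ 1124^2 = 1263376 ≡ 1284 (mod 1867)
1236^16 = (1236^8)^2 ≡ 1284^2 = 1648656 ≡ 95 (mod 1867)
1236^32 = (1236^16)^2 ≡ 95^2 = 9025 ≡ 1557 (mod 1867)
1236^39 = 1236^32 · 1236^4 · 1236^2 · 1236^1 ≡ 1557 · 1124 · 490 · 1236 ≡ 258 (mod 1867).

258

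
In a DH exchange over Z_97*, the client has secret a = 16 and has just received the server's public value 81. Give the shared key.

61

Shared key K = 81^16 mod 97.
81^1 ≡ 81 (mod 97)
81^2 = (81^1)^2 ≡ 81^2 = 6561 ≡ 62 (mod 97)
81^4 = (81^2)^2 ≡ 62^2 = 3844 ≡ 61 (mod 97)
81^8 = (81^4)^2 ≡ 61^2 = 3721 ≡ 35 (mod 97)
81^16 = (81^8)^2 ≡ 35^2 = 1225 ≡ 61 (mod 97)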